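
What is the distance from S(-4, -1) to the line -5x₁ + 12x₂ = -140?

The normal to the line is n = (-5, 12) with |n| = 13.
|n·S − (-140)| = |8 − (-140)| = 148, so the distance is 148/13.

148/13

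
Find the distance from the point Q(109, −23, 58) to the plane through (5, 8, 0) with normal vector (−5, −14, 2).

2

The plane has equation n·(r − (5, 8, 0)) = 0, i.e. n·r = -137.
d = |(-5)·109 + (-14)·(-23) + 2·58 − (-137)| / √(25 + 196 + 4) = |30| / 15 = 2.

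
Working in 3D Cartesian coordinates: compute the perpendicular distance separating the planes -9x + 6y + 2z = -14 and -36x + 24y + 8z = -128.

Divide the second equation by 4 to match normals: -9x + 6y + 2z = -32.
With common normal n = (-9, 6, 2) (|n| = 11), the distance is |(-14) − (-32)|/|n| = 18/11.

18/11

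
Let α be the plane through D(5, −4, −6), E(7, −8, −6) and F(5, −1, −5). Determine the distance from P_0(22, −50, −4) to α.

18/√14

DE = (2, −4, 0) and DF = (0, 3, 1), so a normal is n = DE × DF = (−4, −2, 6).
d = |(-4)·22 + (-2)·(-50) + 6·(-4) − (-48)| / √(16 + 4 + 36) = |36| / (2√14) = 18/√14.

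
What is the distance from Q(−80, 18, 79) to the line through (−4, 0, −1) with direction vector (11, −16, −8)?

2√1361

Direction vector d = (11, −16, −8).
AP = (−76, 18, 80); AP·d = -1764, |AP|² = 12500, |d|² = 441.
distance² = |AP|² − (AP·d)²/|d|² = 12500 − 3111696/441 = 5444, so the distance is 2√1361.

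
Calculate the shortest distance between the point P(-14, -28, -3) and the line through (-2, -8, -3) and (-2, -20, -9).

A direction vector is d = (0, -12, -6).
AP = (-12, -20, 0), and AP × d = (120, -72, 144).
|AP × d|² = 40320 and |d|² = 180, so the distance is √(40320/180) = √224 = 4√14.

4√14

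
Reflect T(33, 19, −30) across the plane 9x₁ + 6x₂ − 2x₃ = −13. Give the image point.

With n = (9, 6, −2), the signed offset is (n·T − (-13))/|n|² = 484/121 = 4.
T' = T − 2t·n = (33, 19, −30) − 8·(9, 6, −2) = (−39, −29, −14).

(-39, -29, -14)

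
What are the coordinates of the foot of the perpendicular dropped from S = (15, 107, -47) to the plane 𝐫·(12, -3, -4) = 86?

n = (12, -3, -4), |n|² = 169, and n·S − 86 = -39.
t = -39/169 = -3/13, so the foot is S − t·n = (15, 107, -47) − (-3/13)·(12, -3, -4) = (231/13, 1382/13, -623/13).

(231/13, 1382/13, -623/13)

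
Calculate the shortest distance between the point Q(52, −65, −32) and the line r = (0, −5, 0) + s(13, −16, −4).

4√17

Direction vector d = (13, −16, −4).
AP = (52, −60, −32); AP·d = 1764, |AP|² = 7328, |d|² = 441.
distance² = |AP|² − (AP·d)²/|d|² = 7328 − 3111696/441 = 272, so the distance is 4√17.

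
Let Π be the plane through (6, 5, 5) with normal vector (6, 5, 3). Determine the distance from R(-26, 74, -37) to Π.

The plane has equation n·(r − (6, 5, 5)) = 0, i.e. n·r = 76.
Then n·(-26, 74, -37) - 76 = 27.
|n| = √(36 + 25 + 9) = √70, so the distance is |27|/√70 = 27/√70.

27√70/70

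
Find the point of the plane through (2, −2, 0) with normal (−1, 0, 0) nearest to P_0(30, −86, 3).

n = (−1, 0, 0), |n|² = 1, and n·P_0 − (-2) = -28.
t = -28/1 = -28, so the foot is P_0 − t·n = (30, −86, 3) − (-28)·(−1, 0, 0) = (2, −86, 3).

(2, -86, 3)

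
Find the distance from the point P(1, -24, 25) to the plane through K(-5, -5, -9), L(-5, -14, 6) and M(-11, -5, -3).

KL = (0, -9, 15) and KM = (-6, 0, 6), so a normal is n = KL × KM = (-54, -90, -54).
d = |(-54)·1 + (-90)·(-24) + (-54)·25 − 1206| / √(2916 + 8100 + 2916) = |-450| / (18√43) = 25/√43.

25/√43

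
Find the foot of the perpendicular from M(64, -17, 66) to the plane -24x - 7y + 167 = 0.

(16, -31, 66)

The perpendicular from M has direction n = (-24, -7, 0): r = (64, -17, 66) + λ(-24, -7, 0).
Substitute into the plane: n·(M + λn) = -167 gives -1417 + 625λ = -167, so λ = 2.
Foot = (64, -17, 66) + 2·(-24, -7, 0) = (16, -31, 66).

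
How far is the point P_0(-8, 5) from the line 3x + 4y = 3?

7/5

d = |3·(-8) + 4·5 − 3| / √(9 + 16) = |-7|/5 = 7/5.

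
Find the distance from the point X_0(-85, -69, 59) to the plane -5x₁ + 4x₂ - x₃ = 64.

d = |(-5)·(-85) + 4·(-69) + (-1)·59 − 64| / √(25 + 16 + 1) = |26| / √42 = 13√42/21.

26/√42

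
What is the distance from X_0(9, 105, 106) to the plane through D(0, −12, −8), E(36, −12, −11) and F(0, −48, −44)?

DE = (36, 0, −3) and DF = (0, −36, −36), so a normal is n = DE × DF = (−108, 1296, −1296).
n = (−108, 1296, −1296); n·P − (-5184) = 2916; |n| = 1836; distance = 2916/1836 = 27/17.

27/17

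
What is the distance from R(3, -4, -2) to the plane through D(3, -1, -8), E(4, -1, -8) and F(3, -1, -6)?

3

DE = (1, 0, 0) and DF = (0, 0, 2), so a normal is n = DE × DF = (0, -2, 0).
n = (0, -2, 0); n·P − 2 = 6; |n| = 2; distance = 6/2 = 3.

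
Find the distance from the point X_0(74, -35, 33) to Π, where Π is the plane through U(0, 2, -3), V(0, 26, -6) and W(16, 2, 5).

5

UV = (0, 24, -3) and UW = (16, 0, 8), so a normal is n = UV × UW = (192, -48, -384).
n = (192, -48, -384); n·P − 1056 = 2160; |n| = 432; distance = 2160/432 = 5.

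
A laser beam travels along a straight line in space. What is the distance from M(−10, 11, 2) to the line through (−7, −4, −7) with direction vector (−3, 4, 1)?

Direction vector d = (−3, 4, 1).
AP = (−3, 15, 9); AP·d = 78, |AP|² = 315, |d|² = 26.
distance² = |AP|² − (AP·d)²/|d|² = 315 − 6084/26 = 81, so the distance is 9.

9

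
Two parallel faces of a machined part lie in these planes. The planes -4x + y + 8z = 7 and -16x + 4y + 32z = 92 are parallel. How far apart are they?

Divide the second equation by 4 to match normals: -4x + y + 8z = 23.
With common normal n = (-4, 1, 8) (|n| = 9), the distance is |7 − 23|/|n| = 16/9.

16/9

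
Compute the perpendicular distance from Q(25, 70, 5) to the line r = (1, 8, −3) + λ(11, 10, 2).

Direction vector d = (11, 10, 2).
AP = (24, 62, 8), and AP × d = (44, 40, −442).
|AP × d|² = 198900 and |d|² = 225, so the distance is √(198900/225) = √884 = 2√221.

2√221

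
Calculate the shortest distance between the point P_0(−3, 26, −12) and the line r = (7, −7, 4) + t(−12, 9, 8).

Direction vector d = (−12, 9, 8).
AP = (−10, 33, −16); AP·d = 289, |AP|² = 1445, |d|² = 289.
distance² = |AP|² − (AP·d)²/|d|² = 1445 − 83521/289 = 1156, so the distance is 34.

34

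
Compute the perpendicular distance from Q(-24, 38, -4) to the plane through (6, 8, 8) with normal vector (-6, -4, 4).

6√17/17

The plane has equation n·(r − (6, 8, 8)) = 0, i.e. n·r = -36.
n = (-6, -4, 4); n·P − (-36) = 12; |n| = 2√17; distance = 12/(2√17) = 6/√17.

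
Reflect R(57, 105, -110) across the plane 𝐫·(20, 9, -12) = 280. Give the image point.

n = (20, 9, -12), |n|² = 625, n·R − 280 = 3125, so t = 3125/625 = 5.
Foot F = R − 5·n = (-43, 60, -50); the reflection is 2F − R = (-143, 15, 10).

(-143, 15, 10)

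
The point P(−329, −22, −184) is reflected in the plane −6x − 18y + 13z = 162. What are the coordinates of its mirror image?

n = (−6, −18, 13), |n|² = 529, n·P − 162 = -184, so t = -184/529 = -8/23.
Foot F = P − (-8/23)·n = (−7615/23, −650/23, −4128/23); the reflection is 2F − P = (−7663/23, −794/23, −4024/23).

(-7663/23, -794/23, -4024/23)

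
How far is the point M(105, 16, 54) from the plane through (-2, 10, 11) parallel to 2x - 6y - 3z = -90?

7

Parallel planes share the normal n = (2, -6, -3); since (-2, 10, 11) lies on the plane, its equation is 2x - 6y - 3z = -97.
Then n·(105, 16, 54) - (-97) = 49.
|n| = √(4 + 36 + 9) = 7, so the distance is |49|/7 = 7.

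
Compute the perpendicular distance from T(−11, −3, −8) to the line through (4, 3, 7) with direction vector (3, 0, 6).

Direction vector d = (3, 0, 6).
AP = (−15, −6, −15); AP·d = -135, |AP|² = 486, |d|² = 45.
distance² = |AP|² − (AP·d)²/|d|² = 486 − 18225/45 = 81, so the distance is 9.

9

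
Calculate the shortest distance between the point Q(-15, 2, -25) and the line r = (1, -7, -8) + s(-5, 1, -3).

Direction vector d = (-5, 1, -3).
AP = (-16, 9, -17), and AP × d = (-10, 37, 29).
|AP × d|² = 2310 and |d|² = 35, so the distance is √(2310/35) = √66.

√66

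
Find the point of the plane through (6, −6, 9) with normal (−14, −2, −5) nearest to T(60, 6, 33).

(4, -2, 13)

n = (−14, −2, −5), |n|² = 225, and n·T − (-117) = -900.
t = -900/225 = -4, so the foot is T − t·n = (60, 6, 33) − (-4)·(−14, −2, −5) = (4, −2, 13).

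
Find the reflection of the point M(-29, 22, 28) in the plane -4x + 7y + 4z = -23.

With n = (-4, 7, 4), the signed offset is (n·M − (-23))/|n|² = 405/81 = 5.
M' = M − 2t·n = (-29, 22, 28) − 10·(-4, 7, 4) = (11, -48, -12).

(11, -48, -12)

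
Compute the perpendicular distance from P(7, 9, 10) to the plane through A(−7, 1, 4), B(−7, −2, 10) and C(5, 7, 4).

AB = (0, −3, 6) and AC = (12, 6, 0), so a normal is n = AB × AC = (−36, 72, 36).
Then n·(7, 9, 10) − 468 = 288.
|n| = √(1296 + 5184 + 1296) = 36√6, so the distance is |288|/(36√6) = 8/√6.

4√6/3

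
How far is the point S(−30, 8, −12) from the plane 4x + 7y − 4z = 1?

Normal vector n = (4, 7, −4), and n·(−30, 8, −12) − 1 = −17.
|n| = √(16 + 49 + 16) = 9, so the distance is |-17|/9 = 17/9.

17/9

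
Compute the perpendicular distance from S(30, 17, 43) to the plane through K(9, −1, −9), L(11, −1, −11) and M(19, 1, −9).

KL = (2, 0, −2) and KM = (10, 2, 0), so a normal is n = KL × KM = (4, −20, 4).
d = |4·30 + (-20)·17 + 4·43 − 20| / √(16 + 400 + 16) = |-68| / (12√3) = 17/(3√3).

17/(3√3)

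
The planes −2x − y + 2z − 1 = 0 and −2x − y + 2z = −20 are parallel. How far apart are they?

7

Both planes have normal n = (−2, −1, 2), |n| = 3. Any point on the first plane is at distance |(-20) − 1|/|n| = 21/3 = 7 from the second.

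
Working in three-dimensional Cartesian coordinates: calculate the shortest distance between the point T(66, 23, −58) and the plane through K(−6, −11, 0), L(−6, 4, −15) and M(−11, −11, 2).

KL = (0, 15, −15) and KM = (−5, 0, 2), so a normal is n = KL × KM = (30, 75, 75).
d = |30·66 + 75·23 + 75·(-58) − (-1005)| / √(900 + 5625 + 5625) = |360| / (45√6) = 4√6/3.

8/√6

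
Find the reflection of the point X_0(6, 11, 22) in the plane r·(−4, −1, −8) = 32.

With n = (−4, −1, −8), the signed offset is (n·X_0 − 32)/|n|² = -243/81 = -3.
X_0' = X_0 − 2t·n = (6, 11, 22) − (-6)·(−4, −1, −8) = (−18, 5, −26).

(-18, 5, -26)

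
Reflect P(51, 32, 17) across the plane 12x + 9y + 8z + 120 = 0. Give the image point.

With n = (12, 9, 8), the signed offset is (n·P − (-120))/|n|² = 1156/289 = 4.
P' = P − 2t·n = (51, 32, 17) − 8·(12, 9, 8) = (-45, -40, -47).

(-45, -40, -47)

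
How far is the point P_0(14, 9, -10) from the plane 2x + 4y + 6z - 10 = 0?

d = |2·14 + 4·9 + 6·(-10) − 10| / √(4 + 16 + 36) = |-6| / (2√14) = 3√14/14.

3/√14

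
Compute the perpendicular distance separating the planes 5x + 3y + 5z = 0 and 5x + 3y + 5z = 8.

Both planes have normal n = (5, 3, 5), |n| = √59. Any point on the first plane is at distance |8 − 0|/|n| = 8/√59 from the second.

8√59/59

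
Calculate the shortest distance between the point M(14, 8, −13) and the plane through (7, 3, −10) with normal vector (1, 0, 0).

The plane has equation n·(r − (7, 3, −10)) = 0, i.e. n·r = 7.
Then n·(14, 8, −13) − 7 = 7.
|n| = √(1 + 0 + 0) = 1, so the distance is |7|/1 = 7.

7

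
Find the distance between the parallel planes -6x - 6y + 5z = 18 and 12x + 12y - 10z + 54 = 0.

Divide the second equation by -2 to match normals: -6x - 6y + 5z = 27.
With common normal n = (-6, -6, 5) (|n| = √97), the distance is |18 − 27|/|n| = 9/√97 = 9√97/97.

9/√97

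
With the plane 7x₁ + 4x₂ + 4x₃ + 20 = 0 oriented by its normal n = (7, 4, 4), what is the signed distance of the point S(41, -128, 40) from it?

-5

n·S − (-20) = -45.
|n| = 9, so the signed distance is -45/9 = -5.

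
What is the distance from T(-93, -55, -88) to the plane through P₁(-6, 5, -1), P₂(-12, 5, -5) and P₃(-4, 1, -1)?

27√14/14

P₁P₂ = (-6, 0, -4) and P₁P₃ = (2, -4, 0), so a normal is n = P₁P₂ × P₁P₃ = (-16, -8, 24).
Then n·(-93, -55, -88) - 32 = -216.
|n| = √(256 + 64 + 576) = 8√14, so the distance is |-216|/(8√14) = 27√14/14.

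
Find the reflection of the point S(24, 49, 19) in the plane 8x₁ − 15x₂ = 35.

n = (8, −15, 0), |n|² = 289, n·S − 35 = -578, so t = -578/289 = -2.
Foot F = S − (-2)·n = (40, 19, 19); the reflection is 2F − S = (56, −11, 19).

(56, -11, 19)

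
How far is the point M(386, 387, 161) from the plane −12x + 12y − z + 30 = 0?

7

Normal vector n = (−12, 12, −1), and n·(386, 387, 161) − (−30) = −119.
|n| = √(144 + 144 + 1) = 17, so the distance is |-119|/17 = 7.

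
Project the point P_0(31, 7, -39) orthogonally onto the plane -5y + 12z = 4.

The perpendicular from P_0 has direction n = (0, -5, 12): r = (31, 7, -39) + λ(0, -5, 12).
Substitute into the plane: n·(P_0 + λn) = 4 gives -503 + 169λ = 4, so λ = 3.
Foot = (31, 7, -39) + 3·(0, -5, 12) = (31, -8, -3).

(31, -8, -3)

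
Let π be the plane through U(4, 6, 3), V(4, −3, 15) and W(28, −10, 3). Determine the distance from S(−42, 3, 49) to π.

UV = (0, −9, 12) and UW = (24, −16, 0), so a normal is n = UV × UW = (192, 288, 216).
n = (192, 288, 216); n·P − 3144 = 240; |n| = 408; distance = 240/408 = 10/17.

10/17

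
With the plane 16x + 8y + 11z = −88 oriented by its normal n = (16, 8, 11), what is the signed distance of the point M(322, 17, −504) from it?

n·M − (-88) = -168.
|n| = 21, so the signed distance is -168/21 = -8.

-8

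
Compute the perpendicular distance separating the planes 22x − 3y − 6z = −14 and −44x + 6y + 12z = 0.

14/23

Divide the second equation by -2 to match normals: 22x − 3y − 6z = 0.
Both planes have normal n = (22, −3, −6), |n| = 23. Any point on the first plane is at distance |0 − (-14)|/|n| = 14/23 from the second.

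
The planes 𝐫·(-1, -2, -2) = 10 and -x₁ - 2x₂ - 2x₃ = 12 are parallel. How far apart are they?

Both planes have normal n = (-1, -2, -2), |n| = 3. Any point on the first plane is at distance |12 − 10|/|n| = 2/3 from the second.

2/3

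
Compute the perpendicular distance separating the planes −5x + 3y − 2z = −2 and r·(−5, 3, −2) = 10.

12/√38

With common normal n = (−5, 3, −2) (|n| = √38), the distance is |(-2) − 10|/|n| = 12/√38.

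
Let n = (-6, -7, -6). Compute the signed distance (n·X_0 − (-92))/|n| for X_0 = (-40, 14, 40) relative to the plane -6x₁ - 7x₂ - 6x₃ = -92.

n·X_0 − (-92) = -6.
|n| = 11, so the signed distance is -6/11.

-6/11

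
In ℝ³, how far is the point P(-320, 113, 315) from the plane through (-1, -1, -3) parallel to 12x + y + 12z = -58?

Parallel planes share the normal n = (12, 1, 12); since (-1, -1, -3) lies on the plane, its equation is 12x + y + 12z = -49.
n = (12, 1, 12); n·P − (-49) = 102; |n| = 17; distance = 102/17 = 6.

6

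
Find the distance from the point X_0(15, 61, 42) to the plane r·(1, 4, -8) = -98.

7/3

Normal vector n = (1, 4, -8), and n·(15, 61, 42) - (-98) = 21.
|n| = √(1 + 16 + 64) = 9, so the distance is |21|/9 = 7/3.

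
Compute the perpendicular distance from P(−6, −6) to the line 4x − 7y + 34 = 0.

The normal to the line is n = (4, −7) with |n| = √65.
|n·P − (-34)| = |18 − (-34)| = 52, so the distance is 52/√65 = 4√65/5.

52/√65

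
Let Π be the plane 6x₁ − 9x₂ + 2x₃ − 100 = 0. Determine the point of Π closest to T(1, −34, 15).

(-11, -16, 11)

The perpendicular from T has direction n = (6, −9, 2): r = (1, −34, 15) + λ(6, −9, 2).
Substitute into the plane: n·(T + λn) = 100 gives 342 + 121λ = 100, so λ = -2.
Foot = (1, −34, 15) + (-2)·(6, −9, 2) = (−11, −16, 11).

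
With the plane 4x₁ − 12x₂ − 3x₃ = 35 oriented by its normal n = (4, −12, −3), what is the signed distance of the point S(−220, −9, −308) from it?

9

n·S − 35 = 117.
|n| = 13, so the signed distance is 117/13 = 9.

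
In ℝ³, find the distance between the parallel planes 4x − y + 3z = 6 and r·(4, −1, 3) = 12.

6/√26

With common normal n = (4, −1, 3) (|n| = √26), the distance is |6 − 12|/|n| = 6/√26.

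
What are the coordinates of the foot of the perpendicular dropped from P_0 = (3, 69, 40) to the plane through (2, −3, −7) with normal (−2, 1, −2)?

n = (−2, 1, −2), |n|² = 9, and n·P_0 − 7 = -24.
t = -24/9 = -8/3, so the foot is P_0 − t·n = (3, 69, 40) − (-8/3)·(−2, 1, −2) = (−7/3, 215/3, 104/3).

(-7/3, 215/3, 104/3)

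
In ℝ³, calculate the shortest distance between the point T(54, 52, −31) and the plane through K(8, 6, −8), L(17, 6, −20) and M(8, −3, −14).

23/√29

KL = (9, 0, −12) and KM = (0, −9, −6), so a normal is n = KL × KM = (−108, 54, −81).
n = (−108, 54, −81); n·P − 108 = -621; |n| = 27√29; distance = 621/(27√29) = 23√29/29.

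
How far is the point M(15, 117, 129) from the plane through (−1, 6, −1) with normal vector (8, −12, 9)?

The plane has equation n·(r − (−1, 6, −1)) = 0, i.e. n·r = -89.
Then n·(15, 117, 129) − (−89) = −34.
|n| = √(64 + 144 + 81) = 17, so the distance is |-34|/17 = 2.

2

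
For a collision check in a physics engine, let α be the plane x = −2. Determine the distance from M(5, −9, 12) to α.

7

Normal vector n = (1, 0, 0), and n·(5, −9, 12) − (−2) = 7.
|n| = √(1 + 0 + 0) = 1, so the distance is |7|/1 = 7.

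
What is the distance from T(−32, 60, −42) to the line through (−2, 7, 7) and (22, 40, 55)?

A direction vector is d = (24, 33, 48).
AP = (−30, 53, −49), and AP × d = (4161, 264, −2262).
|AP × d|² = 22500261 and |d|² = 3969, so the distance is √(22500261/3969) = √5669.

√5669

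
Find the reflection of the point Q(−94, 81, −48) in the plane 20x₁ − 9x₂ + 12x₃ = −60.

(106, -9, 72)

n = (20, −9, 12), |n|² = 625, n·Q − (-60) = -3125, so t = -3125/625 = -5.
Foot F = Q − (-5)·n = (6, 36, 12); the reflection is 2F − Q = (106, −9, 72).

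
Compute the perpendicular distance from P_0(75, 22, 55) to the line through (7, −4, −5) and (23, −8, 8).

2√461

A direction vector is d = (16, −4, 13).
AP = (68, 26, 60); AP·d = 1764, |AP|² = 8900, |d|² = 441.
distance² = |AP|² − (AP·d)²/|d|² = 8900 − 3111696/441 = 1844, so the distance is 2√461.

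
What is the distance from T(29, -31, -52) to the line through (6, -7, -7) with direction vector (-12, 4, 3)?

√1609

Direction vector d = (-12, 4, 3).
AP = (23, -24, -45); AP·d = -507, |AP|² = 3130, |d|² = 169.
distance² = |AP|² − (AP·d)²/|d|² = 3130 − 257049/169 = 1609, so the distance is √1609.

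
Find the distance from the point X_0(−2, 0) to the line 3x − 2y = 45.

51/√13

d = |3·(-2) + (-2)·0 − 45| / √(9 + 4) = |-51|/√13 = 51√13/13.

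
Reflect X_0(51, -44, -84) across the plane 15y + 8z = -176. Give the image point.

With n = (0, 15, 8), the signed offset is (n·X_0 − (-176))/|n|² = -1156/289 = -4.
X_0' = X_0 − 2t·n = (51, -44, -84) − (-8)·(0, 15, 8) = (51, 76, -20).

(51, 76, -20)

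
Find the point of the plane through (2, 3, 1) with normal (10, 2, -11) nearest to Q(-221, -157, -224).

n = (10, 2, -11), |n|² = 225, and n·Q − 15 = -75.
t = -75/225 = -1/3, so the foot is Q − t·n = (-221, -157, -224) − (-1/3)·(10, 2, -11) = (-653/3, -469/3, -683/3).

(-653/3, -469/3, -683/3)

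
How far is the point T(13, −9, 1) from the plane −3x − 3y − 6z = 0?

√6

d = |(-3)·13 + (-3)·(-9) + (-6)·1 − 0| / √(9 + 9 + 36) = |-18| / (3√6) = √6.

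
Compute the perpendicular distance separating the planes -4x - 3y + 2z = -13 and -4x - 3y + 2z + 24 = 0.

Both planes have normal n = (-4, -3, 2), |n| = √29. Any point on the first plane is at distance |(-24) − (-13)|/|n| = 11/√29 from the second.

11/√29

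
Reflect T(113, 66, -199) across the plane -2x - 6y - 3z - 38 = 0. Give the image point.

n = (-2, -6, -3), |n|² = 49, n·T − 38 = -63, so t = -63/49 = -9/7.
Foot F = T − (-9/7)·n = (773/7, 408/7, -1420/7); the reflection is 2F − T = (755/7, 354/7, -1447/7).

(755/7, 354/7, -1447/7)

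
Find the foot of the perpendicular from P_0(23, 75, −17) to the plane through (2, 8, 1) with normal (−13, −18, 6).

(-16, 21, 1)

The perpendicular from P_0 has direction n = (−13, −18, 6): r = (23, 75, −17) + λ(−13, −18, 6).
Substitute into the plane: n·(P_0 + λn) = -164 gives -1751 + 529λ = -164, so λ = 3.
Foot = (23, 75, −17) + 3·(−13, −18, 6) = (−16, 21, 1).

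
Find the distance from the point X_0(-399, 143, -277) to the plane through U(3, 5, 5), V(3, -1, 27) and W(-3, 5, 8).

UV = (0, -6, 22) and UW = (-6, 0, 3), so a normal is n = UV × UW = (-18, -132, -36).
Then n·(-399, 143, -277) - (-894) = -828.
|n| = √(324 + 17424 + 1296) = 138, so the distance is |-828|/138 = 6.

6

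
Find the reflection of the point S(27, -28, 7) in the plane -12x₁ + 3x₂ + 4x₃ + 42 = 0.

n = (-12, 3, 4), |n|² = 169, n·S − (-42) = -338, so t = -338/169 = -2.
Foot F = S − (-2)·n = (3, -22, 15); the reflection is 2F − S = (-21, -16, 23).

(-21, -16, 23)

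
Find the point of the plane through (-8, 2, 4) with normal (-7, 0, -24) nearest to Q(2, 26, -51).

n = (-7, 0, -24), |n|² = 625, and n·Q − (-40) = 1250.
t = 1250/625 = 2, so the foot is Q − t·n = (2, 26, -51) − 2·(-7, 0, -24) = (16, 26, -3).

(16, 26, -3)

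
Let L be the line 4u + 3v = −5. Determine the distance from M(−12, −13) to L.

d = |4·(-12) + 3·(-13) − (-5)| / √(16 + 9) = |-82|/5 = 82/5.

82/5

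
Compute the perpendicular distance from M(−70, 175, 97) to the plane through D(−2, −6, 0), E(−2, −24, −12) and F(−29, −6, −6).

DE = (0, −18, −12) and DF = (−27, 0, −6), so a normal is n = DE × DF = (108, 324, −486).
n = (108, 324, −486); n·P − (-2160) = 4158; |n| = 594; distance = 4158/594 = 7.

7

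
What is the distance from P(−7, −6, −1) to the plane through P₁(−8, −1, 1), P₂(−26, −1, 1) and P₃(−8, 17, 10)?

P₁P₂ = (−18, 0, 0) and P₁P₃ = (0, 18, 9), so a normal is n = P₁P₂ × P₁P₃ = (0, 162, −324).
n = (0, 162, −324); n·P − (-486) = -162; |n| = 162√5; distance = 162/(162√5) = 1/√5.

1/√5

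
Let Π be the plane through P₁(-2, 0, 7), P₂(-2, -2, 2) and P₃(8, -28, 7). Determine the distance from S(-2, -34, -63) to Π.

P₁P₂ = (0, -2, -5) and P₁P₃ = (10, -28, 0), so a normal is n = P₁P₂ × P₁P₃ = (-140, -50, 20).
d = |(-140)·(-2) + (-50)·(-34) + 20·(-63) − 420| / √(19600 + 2500 + 400) = |300| / 150 = 2.

2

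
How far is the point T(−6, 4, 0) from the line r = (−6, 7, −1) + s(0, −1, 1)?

√2

Direction vector d = (0, −1, 1).
AP = (0, −3, 1), and AP × d = (−2, 0, 0).
|AP × d|² = 4 and |d|² = 2, so the distance is √(4/2) = √2.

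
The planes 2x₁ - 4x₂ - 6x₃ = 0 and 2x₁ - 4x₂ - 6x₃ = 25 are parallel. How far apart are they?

With common normal n = (2, -4, -6) (|n| = 2√14), the distance is |0 − 25|/|n| = 25/(2√14).

25/(2√14)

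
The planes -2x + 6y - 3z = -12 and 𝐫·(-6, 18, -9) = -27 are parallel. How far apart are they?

Divide the second equation by 3 to match normals: -2x + 6y - 3z = -9.
Both planes have normal n = (-2, 6, -3), |n| = 7. Any point on the first plane is at distance |(-9) − (-12)|/|n| = 3/7 from the second.

3/7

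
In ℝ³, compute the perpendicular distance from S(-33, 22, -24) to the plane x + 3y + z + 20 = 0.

Normal vector n = (1, 3, 1), and n·(-33, 22, -24) - (-20) = 29.
|n| = √(1 + 9 + 1) = √11, so the distance is |29|/√11 = 29√11/11.

29/√11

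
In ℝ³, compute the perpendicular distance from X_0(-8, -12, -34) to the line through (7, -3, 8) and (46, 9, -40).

3√181

A direction vector is d = (39, 12, -48).
AP = (-15, -9, -42); AP·d = 1323, |AP|² = 2070, |d|² = 3969.
distance² = |AP|² − (AP·d)²/|d|² = 2070 − 1750329/3969 = 1629, so the distance is 3√181.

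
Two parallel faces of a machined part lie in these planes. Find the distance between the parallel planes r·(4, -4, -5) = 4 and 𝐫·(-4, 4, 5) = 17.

21/√57

Divide the second equation by -1 to match normals: 4x₁ - 4x₂ - 5x₃ = -17.
With common normal n = (4, -4, -5) (|n| = √57), the distance is |4 − (-17)|/|n| = 21/√57 = 7√57/19.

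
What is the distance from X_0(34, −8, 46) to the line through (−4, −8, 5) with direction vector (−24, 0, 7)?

Direction vector d = (−24, 0, 7).
AP = (38, 0, 41), and AP × d = (0, −1250, 0).
|AP × d|² = 1562500 and |d|² = 625, so the distance is √(1562500/625) = √2500 = 50.

50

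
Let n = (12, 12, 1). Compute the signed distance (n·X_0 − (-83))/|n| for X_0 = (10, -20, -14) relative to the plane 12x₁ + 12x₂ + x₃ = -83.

n·X_0 − (-83) = -51.
|n| = 17, so the signed distance is -51/17 = -3.

-3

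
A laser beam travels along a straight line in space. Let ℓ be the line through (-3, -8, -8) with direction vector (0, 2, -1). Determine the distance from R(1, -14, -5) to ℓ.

4

Direction vector d = (0, 2, -1).
AP = (4, -6, 3); AP·d = -15, |AP|² = 61, |d|² = 5.
distance² = |AP|² − (AP·d)²/|d|² = 61 − 225/5 = 16, so the distance is 4.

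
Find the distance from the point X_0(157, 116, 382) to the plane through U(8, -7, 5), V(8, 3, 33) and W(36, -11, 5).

UV = (0, 10, 28) and UW = (28, -4, 0), so a normal is n = UV × UW = (112, 784, -280).
n = (112, 784, -280); n·P − (-5992) = 7560; |n| = 840; distance = 7560/840 = 9.

9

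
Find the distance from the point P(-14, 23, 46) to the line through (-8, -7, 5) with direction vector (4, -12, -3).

2√274

Direction vector d = (4, -12, -3).
AP = (-6, 30, 41); AP·d = -507, |AP|² = 2617, |d|² = 169.
distance² = |AP|² − (AP·d)²/|d|² = 2617 − 257049/169 = 1096, so the distance is 2√274.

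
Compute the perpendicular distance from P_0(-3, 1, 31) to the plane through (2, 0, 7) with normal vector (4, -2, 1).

2√21/21

The plane has equation n·(r − (2, 0, 7)) = 0, i.e. n·r = 15.
d = |4·(-3) + (-2)·1 + 1·31 − 15| / √(16 + 4 + 1) = |2| / √21 = 2√21/21.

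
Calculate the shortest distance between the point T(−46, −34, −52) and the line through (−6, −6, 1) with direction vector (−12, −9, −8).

Direction vector d = (−12, −9, −8).
AP = (−40, −28, −53), and AP × d = (−253, 316, 24).
|AP × d|² = 164441 and |d|² = 289, so the distance is √(164441/289) = √569.

√569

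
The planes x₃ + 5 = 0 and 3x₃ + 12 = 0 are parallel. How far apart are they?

1

Divide the second equation by 3 to match normals: x₃ = -4.
With common normal n = (0, 0, 1) (|n| = 1), the distance is |(-5) − (-4)|/|n| = 1/1 = 1.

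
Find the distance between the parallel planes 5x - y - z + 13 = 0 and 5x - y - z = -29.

With common normal n = (5, -1, -1) (|n| = 3√3), the distance is |(-13) − (-29)|/|n| = 16/(3√3).

16/(3√3)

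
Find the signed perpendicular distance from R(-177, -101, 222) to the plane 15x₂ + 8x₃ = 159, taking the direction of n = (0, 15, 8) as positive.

n·R − 159 = 102.
|n| = 17, so the signed distance is 102/17 = 6.

6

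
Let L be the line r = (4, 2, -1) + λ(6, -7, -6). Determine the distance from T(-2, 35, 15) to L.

2√73

Direction vector d = (6, -7, -6).
AP = (-6, 33, 16), and AP × d = (-86, 60, -156).
|AP × d|² = 35332 and |d|² = 121, so the distance is √(35332/121) = √292 = 2√73.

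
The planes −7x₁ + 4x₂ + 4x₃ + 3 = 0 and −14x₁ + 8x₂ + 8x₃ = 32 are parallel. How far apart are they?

Divide the second equation by 2 to match normals: −7x₁ + 4x₂ + 4x₃ = 16.
With common normal n = (−7, 4, 4) (|n| = 9), the distance is |(-3) − 16|/|n| = 19/9.

19/9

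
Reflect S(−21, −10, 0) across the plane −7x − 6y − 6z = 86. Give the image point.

n = (−7, −6, −6), |n|² = 121, n·S − 86 = 121, so t = 121/121 = 1.
Foot F = S − 1·n = (−14, −4, 6); the reflection is 2F − S = (−7, 2, 12).

(-7, 2, 12)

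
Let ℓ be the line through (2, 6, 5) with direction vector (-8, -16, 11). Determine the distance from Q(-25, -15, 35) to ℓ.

Direction vector d = (-8, -16, 11).
AP = (-27, -21, 30), and AP × d = (249, 57, 264).
|AP × d|² = 134946 and |d|² = 441, so the distance is √(134946/441) = √306 = 3√34.

3√34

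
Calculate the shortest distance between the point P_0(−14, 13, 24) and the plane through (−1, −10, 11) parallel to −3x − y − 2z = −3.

5√14/7

Parallel planes share the normal n = (−3, −1, −2); since (−1, −10, 11) lies on the plane, its equation is −3x − y − 2z = -9.
d = |(-3)·(-14) + (-1)·13 + (-2)·24 − (-9)| / √(9 + 1 + 4) = |-10| / √14 = 10/√14.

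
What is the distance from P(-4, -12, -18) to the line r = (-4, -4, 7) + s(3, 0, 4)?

17

Direction vector d = (3, 0, 4).
AP = (0, -8, -25); AP·d = -100, |AP|² = 689, |d|² = 25.
distance² = |AP|² − (AP·d)²/|d|² = 689 − 10000/25 = 289, so the distance is 17.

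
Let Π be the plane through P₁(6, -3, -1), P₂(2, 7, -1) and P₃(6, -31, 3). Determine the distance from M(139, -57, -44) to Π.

P₁P₂ = (-4, 10, 0) and P₁P₃ = (0, -28, 4), so a normal is n = P₁P₂ × P₁P₃ = (40, 16, 112).
d = |40·139 + 16·(-57) + 112·(-44) − 80| / √(1600 + 256 + 12544) = |-360| / 120 = 3.

3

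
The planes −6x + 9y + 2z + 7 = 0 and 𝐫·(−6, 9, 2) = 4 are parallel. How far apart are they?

Both planes have normal n = (−6, 9, 2), |n| = 11. Any point on the first plane is at distance |4 − (-7)|/|n| = 11/11 = 1 from the second.

1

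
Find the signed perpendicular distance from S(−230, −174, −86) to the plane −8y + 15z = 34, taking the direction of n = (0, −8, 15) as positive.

n·S − 34 = 68.
|n| = 17, so the signed distance is 68/17 = 4.

4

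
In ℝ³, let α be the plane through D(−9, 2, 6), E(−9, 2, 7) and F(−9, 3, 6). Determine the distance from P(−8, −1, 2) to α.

DE = (0, 0, 1) and DF = (0, 1, 0), so a normal is n = DE × DF = (−1, 0, 0).
Then n·(−8, −1, 2) − 9 = −1.
|n| = √(1 + 0 + 0) = 1, so the distance is |-1|/1 = 1.

1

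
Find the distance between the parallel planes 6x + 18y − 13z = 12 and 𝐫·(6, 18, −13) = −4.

With common normal n = (6, 18, −13) (|n| = 23), the distance is |12 − (-4)|/|n| = 16/23.

16/23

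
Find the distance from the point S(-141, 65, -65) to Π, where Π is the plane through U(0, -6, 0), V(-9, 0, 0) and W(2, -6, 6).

7

UV = (-9, 6, 0) and UW = (2, 0, 6), so a normal is n = UV × UW = (36, 54, -12).
n = (36, 54, -12); n·P − (-324) = -462; |n| = 66; distance = 462/66 = 7.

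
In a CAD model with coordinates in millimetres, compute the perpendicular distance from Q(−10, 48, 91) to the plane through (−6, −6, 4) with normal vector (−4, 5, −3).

The plane has equation n·(r − (−6, −6, 4)) = 0, i.e. n·r = -18.
n = (−4, 5, −3); n·P − (-18) = 25; |n| = 5√2; distance = 25/(5√2) = 5√2/2.

5/√2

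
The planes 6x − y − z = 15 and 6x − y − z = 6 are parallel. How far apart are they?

9√38/38

Both planes have normal n = (6, −1, −1), |n| = √38. Any point on the first plane is at distance |6 − 15|/|n| = 9/√38 from the second.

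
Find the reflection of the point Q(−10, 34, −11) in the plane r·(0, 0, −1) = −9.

(-10, 34, 29)

With n = (0, 0, −1), the signed offset is (n·Q − (-9))/|n|² = 20/1 = 20.
Q' = Q − 2t·n = (−10, 34, −11) − 40·(0, 0, −1) = (−10, 34, 29).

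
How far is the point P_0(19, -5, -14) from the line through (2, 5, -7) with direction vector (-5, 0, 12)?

Direction vector d = (-5, 0, 12).
AP = (17, -10, -7), and AP × d = (-120, -169, -50).
|AP × d|² = 45461 and |d|² = 169, so the distance is √(45461/169) = √269.

√269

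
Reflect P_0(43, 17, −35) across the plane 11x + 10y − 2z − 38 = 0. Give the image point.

With n = (11, 10, −2), the signed offset is (n·P_0 − 38)/|n|² = 675/225 = 3.
P_0' = P_0 − 2t·n = (43, 17, −35) − 6·(11, 10, −2) = (−23, −43, −23).

(-23, -43, -23)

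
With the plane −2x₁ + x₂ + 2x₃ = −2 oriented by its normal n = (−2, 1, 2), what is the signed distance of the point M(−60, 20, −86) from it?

n·M − (-2) = -30.
|n| = 3, so the signed distance is -30/3 = -10.

-10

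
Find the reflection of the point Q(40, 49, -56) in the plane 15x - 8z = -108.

n = (15, 0, -8), |n|² = 289, n·Q − (-108) = 1156, so t = 1156/289 = 4.
Foot F = Q − 4·n = (-20, 49, -24); the reflection is 2F − Q = (-80, 49, 8).

(-80, 49, 8)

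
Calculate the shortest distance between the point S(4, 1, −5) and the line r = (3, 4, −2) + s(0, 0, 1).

Direction vector d = (0, 0, 1).
AP = (1, −3, −3), and AP × d = (−3, −1, 0).
|AP × d|² = 10 and |d|² = 1, so the distance is √10.

√10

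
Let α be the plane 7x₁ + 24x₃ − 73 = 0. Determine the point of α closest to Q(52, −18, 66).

The perpendicular from Q has direction n = (7, 0, 24): r = (52, −18, 66) + t(7, 0, 24).
Substitute into the plane: n·(Q + tn) = 73 gives 1948 + 625t = 73, so t = -3.
Foot = (52, −18, 66) + (-3)·(7, 0, 24) = (31, −18, −6).

(31, -18, -6)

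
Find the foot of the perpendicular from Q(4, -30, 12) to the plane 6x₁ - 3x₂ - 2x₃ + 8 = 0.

(-8, -24, 16)

The perpendicular from Q has direction n = (6, -3, -2): r = (4, -30, 12) + t(6, -3, -2).
Substitute into the plane: n·(Q + tn) = -8 gives 90 + 49t = -8, so t = -2.
Foot = (4, -30, 12) + (-2)·(6, -3, -2) = (-8, -24, 16).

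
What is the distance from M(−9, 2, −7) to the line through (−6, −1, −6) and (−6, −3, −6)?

A direction vector is d = (0, −2, 0).
AP = (−3, 3, −1); AP·d = -6, |AP|² = 19, |d|² = 4.
distance² = |AP|² − (AP·d)²/|d|² = 19 − 36/4 = 10, so the distance is √10.

√10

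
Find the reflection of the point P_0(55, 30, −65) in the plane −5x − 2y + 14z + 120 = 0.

(5, 10, 75)

With n = (−5, −2, 14), the signed offset is (n·P_0 − (-120))/|n|² = -1125/225 = -5.
P_0' = P_0 − 2t·n = (55, 30, −65) − (-10)·(−5, −2, 14) = (5, 10, 75).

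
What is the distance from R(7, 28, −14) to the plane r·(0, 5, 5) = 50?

2√2

n = (0, 5, 5); n·P − 50 = 20; |n| = 5√2; distance = 20/(5√2) = 2√2.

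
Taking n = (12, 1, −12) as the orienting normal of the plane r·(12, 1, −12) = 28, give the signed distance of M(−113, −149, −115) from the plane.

-9

n·M − 28 = -153.
|n| = 17, so the signed distance is -153/17 = -9.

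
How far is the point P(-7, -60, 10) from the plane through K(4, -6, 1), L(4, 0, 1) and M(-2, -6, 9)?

KL = (0, 6, 0) and KM = (-6, 0, 8), so a normal is n = KL × KM = (48, 0, 36).
Then n·(-7, -60, 10) - 228 = -204.
|n| = √(2304 + 0 + 1296) = 60, so the distance is |-204|/60 = 17/5.

17/5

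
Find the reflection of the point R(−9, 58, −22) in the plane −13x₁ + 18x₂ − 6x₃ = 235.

With n = (−13, 18, −6), the signed offset is (n·R − 235)/|n|² = 1058/529 = 2.
R' = R − 2t·n = (−9, 58, −22) − 4·(−13, 18, −6) = (43, −14, 2).

(43, -14, 2)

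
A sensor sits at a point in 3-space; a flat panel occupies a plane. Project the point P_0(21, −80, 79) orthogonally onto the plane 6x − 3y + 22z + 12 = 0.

The perpendicular from P_0 has direction n = (6, −3, 22): r = (21, −80, 79) + λ(6, −3, 22).
Substitute into the plane: n·(P_0 + λn) = -12 gives 2104 + 529λ = -12, so λ = -4.
Foot = (21, −80, 79) + (-4)·(6, −3, 22) = (−3, −68, −9).

(-3, -68, -9)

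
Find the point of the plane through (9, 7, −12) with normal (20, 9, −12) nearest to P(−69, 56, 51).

(-9, 83, 15)

The perpendicular from P has direction n = (20, 9, −12): r = (−69, 56, 51) + μ(20, 9, −12).
Substitute into the plane: n·(P + μn) = 387 gives -1488 + 625μ = 387, so μ = 3.
Foot = (−69, 56, 51) + 3·(20, 9, −12) = (−9, 83, 15).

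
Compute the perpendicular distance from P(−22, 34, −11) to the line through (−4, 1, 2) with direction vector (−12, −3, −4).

3√157

Direction vector d = (−12, −3, −4).
AP = (−18, 33, −13); AP·d = 169, |AP|² = 1582, |d|² = 169.
distance² = |AP|² − (AP·d)²/|d|² = 1582 − 28561/169 = 1413, so the distance is 3√157.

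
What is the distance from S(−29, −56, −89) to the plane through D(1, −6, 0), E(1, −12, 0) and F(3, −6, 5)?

DE = (0, −6, 0) and DF = (2, 0, 5), so a normal is n = DE × DF = (−30, 0, 12).
d = |(-30)·(-29) + 12·(-89) − (-30)| / √(900 + 0 + 144) = |-168| / (6√29) = 28√29/29.

28√29/29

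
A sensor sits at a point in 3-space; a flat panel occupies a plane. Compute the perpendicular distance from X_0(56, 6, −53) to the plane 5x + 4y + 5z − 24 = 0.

5√66/22

d = |5·56 + 4·6 + 5·(-53) − 24| / √(25 + 16 + 25) = |15| / √66 = 15/√66.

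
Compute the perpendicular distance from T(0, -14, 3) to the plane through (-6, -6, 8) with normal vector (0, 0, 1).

5

The plane has equation n·(r − (-6, -6, 8)) = 0, i.e. n·r = 8.
Then n·(0, -14, 3) - 8 = -5.
|n| = √(0 + 0 + 1) = 1, so the distance is |-5|/1 = 5.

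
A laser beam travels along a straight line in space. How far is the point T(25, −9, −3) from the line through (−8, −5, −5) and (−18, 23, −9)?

2√221

A direction vector is d = (−10, 28, −4).
AP = (33, −4, 2); AP·d = -450, |AP|² = 1109, |d|² = 900.
distance² = |AP|² − (AP·d)²/|d|² = 1109 − 202500/900 = 884, so the distance is 2√221.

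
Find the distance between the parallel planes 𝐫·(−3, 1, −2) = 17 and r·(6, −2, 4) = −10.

Divide the second equation by -2 to match normals: −3x₁ + x₂ − 2x₃ = 5.
Both planes have normal n = (−3, 1, −2), |n| = √14. Any point on the first plane is at distance |5 − 17|/|n| = 12/√14 from the second.

6√14/7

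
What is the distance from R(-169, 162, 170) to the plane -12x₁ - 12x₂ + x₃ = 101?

Normal vector n = (-12, -12, 1), and n·(-169, 162, 170) - 101 = 153.
|n| = √(144 + 144 + 1) = 17, so the distance is |153|/17 = 9.

9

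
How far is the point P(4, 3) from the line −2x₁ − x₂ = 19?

The normal to the line is n = (−2, −1) with |n| = √5.
|n·P − 19| = |-11 − 19| = 30, so the distance is 30/√5 = 6√5.

6√5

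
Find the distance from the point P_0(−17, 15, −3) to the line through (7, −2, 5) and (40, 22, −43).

A direction vector is d = (33, 24, −48).
AP = (−24, 17, −8), and AP × d = (−624, −1416, −1137).
|AP × d|² = 3687201 and |d|² = 3969, so the distance is √(3687201/3969) = √929.

√929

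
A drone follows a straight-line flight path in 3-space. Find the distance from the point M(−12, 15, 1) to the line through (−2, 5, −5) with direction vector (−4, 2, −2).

Direction vector d = (−4, 2, −2).
AP = (−10, 10, 6); AP·d = 48, |AP|² = 236, |d|² = 24.
distance² = |AP|² − (AP·d)²/|d|² = 236 − 2304/24 = 140, so the distance is 2√35.

2√35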